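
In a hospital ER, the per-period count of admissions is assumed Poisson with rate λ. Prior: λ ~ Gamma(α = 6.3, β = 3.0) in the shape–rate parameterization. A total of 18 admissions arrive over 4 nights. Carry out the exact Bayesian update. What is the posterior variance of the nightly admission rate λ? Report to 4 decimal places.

With a Gamma(shape α, rate β) prior, the Poisson likelihood is conjugate: the posterior is Gamma(α + ΣXᵢ, β + n).
Posterior: Gamma(α+S, β+n) = Gamma(6.3+18, 3.0+4) = Gamma(24.3, 7.0).
Var = α/β² = 24.3/7.0² = 0.4959.

0.4959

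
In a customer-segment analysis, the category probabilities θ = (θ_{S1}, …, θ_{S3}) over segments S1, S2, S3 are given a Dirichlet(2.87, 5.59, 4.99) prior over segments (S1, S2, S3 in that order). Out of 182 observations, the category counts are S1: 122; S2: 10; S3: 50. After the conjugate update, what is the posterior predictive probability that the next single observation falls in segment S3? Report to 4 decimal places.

The Dirichlet prior is conjugate to the Multinomial likelihood: each posterior αⱼ = prior αⱼ + observed count nⱼ.
Posterior concentration: (124.87, 15.59, 54.99), total = 195.45.
P(next = S3 | data) = α_{S3}/Σα = 0.2814.

0.2814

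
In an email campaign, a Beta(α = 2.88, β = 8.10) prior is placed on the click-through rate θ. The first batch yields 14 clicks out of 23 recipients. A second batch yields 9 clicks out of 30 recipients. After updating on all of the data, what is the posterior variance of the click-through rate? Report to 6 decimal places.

The Beta prior is conjugate to a Binomial/Bernoulli likelihood; the update adds successes to α and failures to β.
After batch 1: Beta(2.88+14, 8.10+9) = Beta(16.88, 17.10).
After batch 2: Beta(16.88+9, 17.10+21) = Beta(25.88, 38.10).
Var = αβ/((α+β)²(α+β+1)) = 25.88·38.10/(63.98²·64.98) = 0.003707.

0.003707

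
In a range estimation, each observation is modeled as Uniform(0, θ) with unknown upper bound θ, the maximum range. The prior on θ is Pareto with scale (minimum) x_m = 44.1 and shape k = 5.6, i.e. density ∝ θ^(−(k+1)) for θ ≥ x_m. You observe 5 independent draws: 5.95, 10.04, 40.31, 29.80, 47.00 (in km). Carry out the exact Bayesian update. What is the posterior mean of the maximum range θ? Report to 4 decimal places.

51.8958

A Pareto(scale x_m, shape k) prior on the upper bound θ of Uniform(0, θ) is conjugate: posterior is Pareto(max(x_m, max xᵢ), k + n).
Sample maximum = 47.00; prior scale x_m = 44.1 → posterior scale = max = 47.00.
Posterior shape = 5.6 + 5 = 10.6.
E[θ|data] = k·x_m/(k−1) = 10.6·47.00/9.6 = 51.8958.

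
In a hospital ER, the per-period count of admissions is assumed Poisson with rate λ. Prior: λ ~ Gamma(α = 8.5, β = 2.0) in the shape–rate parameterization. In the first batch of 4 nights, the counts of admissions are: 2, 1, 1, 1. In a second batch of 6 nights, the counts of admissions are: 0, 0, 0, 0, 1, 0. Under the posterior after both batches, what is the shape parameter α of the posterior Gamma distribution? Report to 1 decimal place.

With a Gamma(shape α, rate β) prior, the Poisson likelihood is conjugate: the posterior is Gamma(α + ΣXᵢ, β + n).
Batch 1: sum of counts S = 5 over n = 4 nights.
After batch 1: Gamma(α+S, β+n) = Gamma(8.5+5, 2.0+4) = Gamma(13.5, 6.0).
Batch 2: sum of counts S = 1 over n = 6 nights.
After batch 2: Gamma(α+S, β+n) = Gamma(13.5+1, 6.0+6) = Gamma(14.5, 12.0).
Posterior α = 14.5.

14.5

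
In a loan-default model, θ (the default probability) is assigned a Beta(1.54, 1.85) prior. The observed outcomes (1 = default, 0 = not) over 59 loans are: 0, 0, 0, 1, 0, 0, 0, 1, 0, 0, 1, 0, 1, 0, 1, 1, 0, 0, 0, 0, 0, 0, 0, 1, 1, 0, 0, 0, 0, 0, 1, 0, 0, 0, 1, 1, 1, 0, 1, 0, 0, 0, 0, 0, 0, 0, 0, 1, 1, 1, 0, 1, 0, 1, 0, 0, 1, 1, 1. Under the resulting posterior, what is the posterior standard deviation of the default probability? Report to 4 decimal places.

The Beta prior is conjugate to a Binomial/Bernoulli likelihood; the update adds successes to α and failures to β.
Posterior: Beta(α+k, β+n−k) = Beta(1.54+21, 1.85+38) = Beta(22.54, 39.85).
Var = αβ/((α+β)²(α+β+1)) = 22.54·39.85/(62.39²·63.39) = 0.00364025; SD = √0.00364025 = 0.0603.

0.0603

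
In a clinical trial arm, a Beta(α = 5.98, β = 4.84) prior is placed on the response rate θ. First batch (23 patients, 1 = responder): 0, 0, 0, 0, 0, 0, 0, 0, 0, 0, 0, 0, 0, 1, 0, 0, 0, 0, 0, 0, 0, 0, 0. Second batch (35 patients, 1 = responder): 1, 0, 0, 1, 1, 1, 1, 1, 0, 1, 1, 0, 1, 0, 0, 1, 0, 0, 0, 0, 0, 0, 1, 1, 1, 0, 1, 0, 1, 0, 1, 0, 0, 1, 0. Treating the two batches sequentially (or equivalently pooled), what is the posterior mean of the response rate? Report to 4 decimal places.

The Beta prior is conjugate to a Binomial/Bernoulli likelihood; the update adds successes to α and failures to β.
After batch 1: Beta(5.98+1, 4.84+22) = Beta(6.98, 26.84).
After batch 2: Beta(6.98+17, 26.84+18) = Beta(23.98, 44.84).
Posterior mean = α/(α+β) = 23.98/68.82 = 0.3484.

0.3484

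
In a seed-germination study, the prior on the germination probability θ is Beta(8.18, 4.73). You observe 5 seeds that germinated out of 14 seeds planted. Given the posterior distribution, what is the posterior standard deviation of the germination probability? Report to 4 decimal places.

The Beta prior is conjugate to a Binomial/Bernoulli likelihood; the update adds successes to α and failures to β.
Posterior: Beta(α+k, β+n−k) = Beta(8.18+5, 4.73+9) = Beta(13.18, 13.73).
Var = αβ/((α+β)²(α+β+1)) = 13.18·13.73/(26.91²·27.91) = 0.00895362; SD = √0.00895362 = 0.0946.

0.0946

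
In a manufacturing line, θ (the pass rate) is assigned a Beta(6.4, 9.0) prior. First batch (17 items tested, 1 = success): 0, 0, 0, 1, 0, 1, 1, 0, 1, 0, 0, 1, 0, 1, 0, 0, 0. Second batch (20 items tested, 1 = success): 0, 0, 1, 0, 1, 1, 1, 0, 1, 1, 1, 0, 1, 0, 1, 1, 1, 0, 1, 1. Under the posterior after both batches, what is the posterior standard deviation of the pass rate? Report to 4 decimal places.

The Beta prior is conjugate to a Binomial/Bernoulli likelihood; the update adds successes to α and failures to β.
After batch 1: Beta(6.4+6, 9.0+11) = Beta(12.4, 20.0).
After batch 2: Beta(12.4+13, 20.0+7) = Beta(25.4, 27.0).
Var = αβ/((α+β)²(α+β+1)) = 25.4·27.0/(52.4²·53.4) = 0.00467728; SD = √0.00467728 = 0.0684.

0.0684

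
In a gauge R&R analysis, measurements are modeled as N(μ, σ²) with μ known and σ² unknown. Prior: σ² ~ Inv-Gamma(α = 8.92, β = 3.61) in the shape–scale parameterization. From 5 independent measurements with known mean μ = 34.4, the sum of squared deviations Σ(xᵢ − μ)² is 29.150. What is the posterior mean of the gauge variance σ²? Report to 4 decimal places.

1.7452

With known mean μ and an Inverse-Gamma(α, β) prior on σ², the Normal likelihood is conjugate: posterior is Inv-Gamma(α + n/2, β + Σ(xᵢ−μ)²/2).
Posterior: Inv-Gamma(8.92 + 5/2, 3.61 + 29.150/2) = Inv-Gamma(11.42, 18.1850).
E[σ²|data] = β/(α−1) = 18.1850/10.42 = 1.7452.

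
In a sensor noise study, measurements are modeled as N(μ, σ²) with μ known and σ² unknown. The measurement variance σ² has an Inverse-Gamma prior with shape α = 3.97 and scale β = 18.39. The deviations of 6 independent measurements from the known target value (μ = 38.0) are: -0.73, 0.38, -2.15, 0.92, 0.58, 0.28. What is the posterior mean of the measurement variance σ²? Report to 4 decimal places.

3.6299

With known mean μ and an Inverse-Gamma(α, β) prior on σ², the Normal likelihood is conjugate: posterior is Inv-Gamma(α + n/2, β + Σ(xᵢ−μ)²/2).
Σ(xᵢ−μ)² = (-0.73)² + (0.38)² + (-2.15)² + (0.92)² + (0.58)² + (0.28)² = 6.5610.
Posterior: Inv-Gamma(3.97 + 6/2, 18.39 + 6.5610/2) = Inv-Gamma(6.97, 21.67050).
E[σ²|data] = β/(α−1) = 21.67050/5.97 = 3.6299.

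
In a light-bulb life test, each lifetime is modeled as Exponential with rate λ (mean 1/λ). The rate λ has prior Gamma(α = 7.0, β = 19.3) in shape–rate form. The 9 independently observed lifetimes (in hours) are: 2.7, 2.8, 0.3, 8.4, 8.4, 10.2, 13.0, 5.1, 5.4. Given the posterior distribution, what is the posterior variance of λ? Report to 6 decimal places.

0.002799

With a Gamma(shape α, rate β) prior on the exponential rate λ, the posterior after n observations with total T = Σxᵢ is Gamma(α+n, β+T).
Sum of observations T = 56.3 hours; n = 9.
Posterior: Gamma(7.0+9, 19.3+56.3) = Gamma(16.0, 75.6).
Var = α/β² = 0.002799.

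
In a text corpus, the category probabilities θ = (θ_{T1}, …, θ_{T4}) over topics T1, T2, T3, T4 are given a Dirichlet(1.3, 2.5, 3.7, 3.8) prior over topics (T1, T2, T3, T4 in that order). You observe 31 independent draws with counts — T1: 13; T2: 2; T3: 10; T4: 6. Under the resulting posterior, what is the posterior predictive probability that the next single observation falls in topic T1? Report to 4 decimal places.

0.3381

The Dirichlet prior is conjugate to the Multinomial likelihood: each posterior αⱼ = prior αⱼ + observed count nⱼ.
Posterior concentration: (14.3, 4.5, 13.7, 9.8), total = 42.3.
P(next = T1 | data) = α_{T1}/Σα = 0.3381.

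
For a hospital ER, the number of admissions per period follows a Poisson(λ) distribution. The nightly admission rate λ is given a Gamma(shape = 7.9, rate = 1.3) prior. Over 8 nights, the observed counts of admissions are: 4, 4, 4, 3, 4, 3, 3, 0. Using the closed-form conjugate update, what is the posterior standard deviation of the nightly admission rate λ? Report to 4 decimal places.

With a Gamma(shape α, rate β) prior, the Poisson likelihood is conjugate: the posterior is Gamma(α + ΣXᵢ, β + n).
Sum of counts S = 25 over n = 8 nights.
Posterior: Gamma(α+S, β+n) = Gamma(7.9+25, 1.3+8) = Gamma(32.9, 9.3).
SD = √α/β = √32.9/9.3 = 0.6168.

0.6168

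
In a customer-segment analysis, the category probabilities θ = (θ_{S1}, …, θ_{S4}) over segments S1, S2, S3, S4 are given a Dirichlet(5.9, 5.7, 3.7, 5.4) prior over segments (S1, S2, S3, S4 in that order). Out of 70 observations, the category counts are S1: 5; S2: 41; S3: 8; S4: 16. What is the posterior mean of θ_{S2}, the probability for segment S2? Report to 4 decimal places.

The Dirichlet prior is conjugate to the Multinomial likelihood: each posterior αⱼ = prior αⱼ + observed count nⱼ.
Posterior concentration: (10.9, 46.7, 11.7, 21.4), total = 90.7.
E[θ_{S2}|data] = α_{S2}/Σα = 46.7/90.7 = 0.5149.

0.5149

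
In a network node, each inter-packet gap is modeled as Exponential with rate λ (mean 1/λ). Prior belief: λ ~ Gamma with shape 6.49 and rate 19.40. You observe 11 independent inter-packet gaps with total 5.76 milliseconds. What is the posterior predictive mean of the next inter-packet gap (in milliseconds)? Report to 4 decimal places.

With a Gamma(shape α, rate β) prior on the exponential rate λ, the posterior after n observations with total T = Σxᵢ is Gamma(α+n, β+T).
Posterior: Gamma(6.49+11, 19.40+5.76) = Gamma(17.49, 25.16).
The predictive distribution for the next observation is Lomax; its mean is β/(α−1) = 25.16/16.49 = 1.5258.

1.5258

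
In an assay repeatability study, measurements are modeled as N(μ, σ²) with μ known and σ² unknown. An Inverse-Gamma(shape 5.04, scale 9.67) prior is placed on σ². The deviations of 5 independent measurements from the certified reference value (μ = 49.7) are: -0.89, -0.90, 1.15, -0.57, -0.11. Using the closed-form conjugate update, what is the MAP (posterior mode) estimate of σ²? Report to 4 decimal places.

With known mean μ and an Inverse-Gamma(α, β) prior on σ², the Normal likelihood is conjugate: posterior is Inv-Gamma(α + n/2, β + Σ(xᵢ−μ)²/2).
Σ(xᵢ−μ)² = (-0.89)² + (-0.90)² + (1.15)² + (-0.57)² + (-0.11)² = 3.2616.
Posterior: Inv-Gamma(5.04 + 5/2, 9.67 + 3.2616/2) = Inv-Gamma(7.54, 11.30080).
Mode = β/(α+1) = 11.30080/8.54 = 1.3233.

1.3233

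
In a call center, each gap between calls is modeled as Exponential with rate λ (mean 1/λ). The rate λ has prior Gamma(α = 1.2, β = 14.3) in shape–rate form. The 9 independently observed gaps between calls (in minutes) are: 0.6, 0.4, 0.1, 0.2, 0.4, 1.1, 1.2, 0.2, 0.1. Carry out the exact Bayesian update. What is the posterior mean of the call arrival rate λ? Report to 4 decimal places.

0.5484

With a Gamma(shape α, rate β) prior on the exponential rate λ, the posterior after n observations with total T = Σxᵢ is Gamma(α+n, β+T).
Sum of observations T = 4.3 minutes; n = 9.
Posterior: Gamma(1.2+9, 14.3+4.3) = Gamma(10.2, 18.6).
Posterior mean of λ = α/β = 10.2/18.6 = 0.5484.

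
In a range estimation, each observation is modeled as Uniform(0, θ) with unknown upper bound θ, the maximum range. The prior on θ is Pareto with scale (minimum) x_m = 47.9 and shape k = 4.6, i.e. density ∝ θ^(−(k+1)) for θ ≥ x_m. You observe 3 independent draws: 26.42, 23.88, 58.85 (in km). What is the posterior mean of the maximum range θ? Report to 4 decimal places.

67.7667

A Pareto(scale x_m, shape k) prior on the upper bound θ of Uniform(0, θ) is conjugate: posterior is Pareto(max(x_m, max xᵢ), k + n).
Sample maximum = 58.85; prior scale x_m = 47.9 → posterior scale = max = 58.85.
Posterior shape = 4.6 + 3 = 7.6.
E[θ|data] = k·x_m/(k−1) = 7.6·58.85/6.6 = 67.7667.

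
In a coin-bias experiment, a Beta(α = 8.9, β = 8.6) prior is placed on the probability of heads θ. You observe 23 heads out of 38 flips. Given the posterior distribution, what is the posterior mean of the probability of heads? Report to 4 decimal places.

0.5748

The Beta prior is conjugate to a Binomial/Bernoulli likelihood; the update adds successes to α and failures to β.
Posterior: Beta(α+k, β+n−k) = Beta(8.9+23, 8.6+15) = Beta(31.9, 23.6).
Posterior mean = α/(α+β) = 31.9/55.5 = 0.5748.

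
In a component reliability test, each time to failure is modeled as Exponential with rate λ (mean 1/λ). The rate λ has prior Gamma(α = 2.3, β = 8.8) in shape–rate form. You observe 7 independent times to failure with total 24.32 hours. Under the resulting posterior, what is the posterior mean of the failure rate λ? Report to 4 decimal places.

0.2808

With a Gamma(shape α, rate β) prior on the exponential rate λ, the posterior after n observations with total T = Σxᵢ is Gamma(α+n, β+T).
Posterior: Gamma(2.3+7, 8.8+24.32) = Gamma(9.3, 33.12).
Posterior mean of λ = α/β = 9.3/33.12 = 0.2808.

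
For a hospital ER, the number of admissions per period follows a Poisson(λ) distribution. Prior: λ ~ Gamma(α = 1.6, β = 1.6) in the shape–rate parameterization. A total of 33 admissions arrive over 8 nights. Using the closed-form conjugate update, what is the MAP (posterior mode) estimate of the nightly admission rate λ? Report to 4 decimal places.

With a Gamma(shape α, rate β) prior, the Poisson likelihood is conjugate: the posterior is Gamma(α + ΣXᵢ, β + n).
Posterior: Gamma(α+S, β+n) = Gamma(1.6+33, 1.6+8) = Gamma(34.6, 9.6).
Mode of Gamma(α,β) for α≥1 is (α−1)/β = 33.6/9.6 = 3.5000.

3.5000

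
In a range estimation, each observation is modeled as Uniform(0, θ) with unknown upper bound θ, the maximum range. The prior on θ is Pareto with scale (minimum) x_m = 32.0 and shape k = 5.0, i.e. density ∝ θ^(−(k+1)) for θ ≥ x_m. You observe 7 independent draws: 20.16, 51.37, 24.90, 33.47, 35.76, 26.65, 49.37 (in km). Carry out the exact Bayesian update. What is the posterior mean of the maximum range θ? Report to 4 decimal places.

56.0400

A Pareto(scale x_m, shape k) prior on the upper bound θ of Uniform(0, θ) is conjugate: posterior is Pareto(max(x_m, max xᵢ), k + n).
Sample maximum = 51.37; prior scale x_m = 32.0 → posterior scale = max = 51.37.
Posterior shape = 5.0 + 7 = 12.0.
E[θ|data] = k·x_m/(k−1) = 12.0·51.37/11.0 = 56.0400.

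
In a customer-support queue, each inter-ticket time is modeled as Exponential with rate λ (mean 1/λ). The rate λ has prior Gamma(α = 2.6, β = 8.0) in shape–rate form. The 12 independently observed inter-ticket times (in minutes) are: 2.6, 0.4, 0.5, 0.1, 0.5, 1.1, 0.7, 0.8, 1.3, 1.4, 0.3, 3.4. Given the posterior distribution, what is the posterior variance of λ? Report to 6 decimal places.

0.032794

With a Gamma(shape α, rate β) prior on the exponential rate λ, the posterior after n observations with total T = Σxᵢ is Gamma(α+n, β+T).
Sum of observations T = 13.1 minutes; n = 12.
Posterior: Gamma(2.6+12, 8.0+13.1) = Gamma(14.6, 21.1).
Var = α/β² = 0.032794.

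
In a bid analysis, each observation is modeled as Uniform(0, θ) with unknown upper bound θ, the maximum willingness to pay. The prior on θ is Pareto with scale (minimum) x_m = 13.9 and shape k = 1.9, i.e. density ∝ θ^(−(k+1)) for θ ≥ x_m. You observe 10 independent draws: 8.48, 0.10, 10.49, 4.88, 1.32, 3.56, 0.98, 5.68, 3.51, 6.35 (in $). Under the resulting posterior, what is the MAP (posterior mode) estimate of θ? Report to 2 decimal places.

13.90

A Pareto(scale x_m, shape k) prior on the upper bound θ of Uniform(0, θ) is conjugate: posterior is Pareto(max(x_m, max xᵢ), k + n).
Sample maximum = 10.49; prior scale x_m = 13.9 → posterior scale = max = 13.90.
Posterior shape = 1.9 + 10 = 11.9.
The Pareto density is decreasing on [x_m, ∞), so the mode is x_m = 13.90.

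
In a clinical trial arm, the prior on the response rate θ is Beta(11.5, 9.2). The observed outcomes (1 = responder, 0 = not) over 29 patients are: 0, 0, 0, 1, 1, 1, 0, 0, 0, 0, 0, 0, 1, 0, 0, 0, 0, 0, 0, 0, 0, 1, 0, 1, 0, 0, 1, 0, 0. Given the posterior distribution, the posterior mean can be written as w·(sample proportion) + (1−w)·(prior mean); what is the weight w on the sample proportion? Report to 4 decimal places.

The Beta prior is conjugate to a Binomial/Bernoulli likelihood; the update adds successes to α and failures to β.
Posterior mean = (α₀+k)/(α₀+β₀+n) = [n/(α₀+β₀+n)]·(k/n) + [(α₀+β₀)/(α₀+β₀+n)]·α₀/(α₀+β₀), so only n and the prior enter the weight.
The weight on the data is w = n/(α₀+β₀+n) = 29/(11.5+9.2+29) = 29/49.7 = 0.5835.

0.5835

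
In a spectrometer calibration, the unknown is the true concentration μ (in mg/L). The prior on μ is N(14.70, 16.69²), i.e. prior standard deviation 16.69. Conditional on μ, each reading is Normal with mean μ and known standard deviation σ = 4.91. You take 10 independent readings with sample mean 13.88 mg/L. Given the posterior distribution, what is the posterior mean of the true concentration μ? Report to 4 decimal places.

13.8870

For Normal data with known variance σ², a Normal(μ₀, σ₀²) prior on μ is conjugate. Posterior precision = 1/σ₀² + n/σ²; posterior mean is the precision-weighted average of μ₀ and x̄.
n·x̄ = 10·13.88 = 138.8.
σ₀² = 16.69² = 278.5561, σ² = 4.91² = 24.1081; σ² + n·σ₀² = 24.1081 + 10·278.5561 = 2809.6691.
Posterior mean = (μ₀/σ₀² + n·x̄/σ²)/(1/σ₀² + n/σ²) = (σ²·μ₀ + σ₀²·n·x̄)/(σ² + n·σ₀²) = (24.1081·14.70 + 278.5561·138.8)/2809.6691 = 39017.97575/2809.6691 = 13.8870.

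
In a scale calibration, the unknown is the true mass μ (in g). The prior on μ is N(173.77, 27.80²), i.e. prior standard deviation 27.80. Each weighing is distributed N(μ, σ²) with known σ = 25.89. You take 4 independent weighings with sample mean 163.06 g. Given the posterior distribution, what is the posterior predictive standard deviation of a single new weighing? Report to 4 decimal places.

28.4254

For Normal data with known variance σ², a Normal(μ₀, σ₀²) prior on μ is conjugate. Posterior precision = 1/σ₀² + n/σ²; posterior mean is the precision-weighted average of μ₀ and x̄.
σ₀² = 27.80² = 772.84, σ² = 25.89² = 670.2921; σ² + n·σ₀² = 670.2921 + 4·772.84 = 3761.6521.
Posterior precision = 1/σ₀² + n/σ² = 1/772.84 + 4/670.2921 = (σ² + n·σ₀²)/(σ₀²σ²) = 3761.6521/(772.84·670.2921); posterior variance σₙ² = σ₀²σ²/(σ² + n·σ₀²) = 772.84·670.2921/3761.6521 = 137.713040.
Predictive variance for one new observation = σₙ² + σ² = 772.84·670.2921/3761.6521 + 670.2921 = σ²·(σ₀² + 3761.6521)/3761.6521 = 670.2921·4534.4921/3761.6521 = 808.005140; SD = √(670.2921·4534.4921/3761.6521) = 28.4254.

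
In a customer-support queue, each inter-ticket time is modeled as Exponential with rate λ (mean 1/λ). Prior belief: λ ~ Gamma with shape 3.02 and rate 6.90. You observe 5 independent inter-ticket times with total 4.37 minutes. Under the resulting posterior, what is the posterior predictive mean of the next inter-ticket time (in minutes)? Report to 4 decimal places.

With a Gamma(shape α, rate β) prior on the exponential rate λ, the posterior after n observations with total T = Σxᵢ is Gamma(α+n, β+T).
Posterior: Gamma(3.02+5, 6.90+4.37) = Gamma(8.02, 11.27).
The predictive distribution for the next observation is Lomax; its mean is β/(α−1) = 11.27/7.02 = 1.6054.

1.6054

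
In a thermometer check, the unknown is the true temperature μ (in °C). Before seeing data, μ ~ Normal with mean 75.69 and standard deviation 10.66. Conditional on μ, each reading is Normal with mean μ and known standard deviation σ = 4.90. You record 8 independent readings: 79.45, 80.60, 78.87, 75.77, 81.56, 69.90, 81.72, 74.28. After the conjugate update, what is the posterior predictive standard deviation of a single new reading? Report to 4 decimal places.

5.1898

For Normal data with known variance σ², a Normal(μ₀, σ₀²) prior on μ is conjugate. Posterior precision = 1/σ₀² + n/σ²; posterior mean is the precision-weighted average of μ₀ and x̄.
σ₀² = 10.66² = 113.6356, σ² = 4.90² = 24.01; σ² + n·σ₀² = 24.01 + 8·113.6356 = 933.0948.
Posterior precision = 1/σ₀² + n/σ² = 1/113.6356 + 8/24.01 = (σ² + n·σ₀²)/(σ₀²σ²) = 933.0948/(113.6356·24.01); posterior variance σₙ² = σ₀²σ²/(σ² + n·σ₀²) = 113.6356·24.01/933.0948 = 2.924023.
Predictive variance for one new observation = σₙ² + σ² = 113.6356·24.01/933.0948 + 24.01 = σ²·(σ₀² + 933.0948)/933.0948 = 24.01·1046.7304/933.0948 = 26.934023; SD = √(24.01·1046.7304/933.0948) = 5.1898.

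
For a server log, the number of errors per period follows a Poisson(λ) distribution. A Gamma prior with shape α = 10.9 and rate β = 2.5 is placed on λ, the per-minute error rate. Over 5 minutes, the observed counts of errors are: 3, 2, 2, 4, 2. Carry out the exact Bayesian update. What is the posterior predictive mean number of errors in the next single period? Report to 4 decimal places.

With a Gamma(shape α, rate β) prior, the Poisson likelihood is conjugate: the posterior is Gamma(α + ΣXᵢ, β + n).
Sum of counts S = 13 over n = 5 minutes.
Posterior: Gamma(α+S, β+n) = Gamma(10.9+13, 2.5+5) = Gamma(23.9, 7.5).
The predictive distribution for one future period is NegBinom with mean α/β = 3.1867.

3.1867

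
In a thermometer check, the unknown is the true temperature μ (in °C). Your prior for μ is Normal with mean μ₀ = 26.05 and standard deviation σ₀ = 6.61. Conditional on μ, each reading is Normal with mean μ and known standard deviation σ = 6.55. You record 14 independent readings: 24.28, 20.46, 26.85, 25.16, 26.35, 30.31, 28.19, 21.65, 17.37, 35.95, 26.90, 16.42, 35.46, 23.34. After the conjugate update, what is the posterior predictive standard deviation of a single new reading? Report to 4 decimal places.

6.7651

For Normal data with known variance σ², a Normal(μ₀, σ₀²) prior on μ is conjugate. Posterior precision = 1/σ₀² + n/σ²; posterior mean is the precision-weighted average of μ₀ and x̄.
σ₀² = 6.61² = 43.6921, σ² = 6.55² = 42.9025; σ² + n·σ₀² = 42.9025 + 14·43.6921 = 654.5919.
Posterior precision = 1/σ₀² + n/σ² = 1/43.6921 + 14/42.9025 = (σ² + n·σ₀²)/(σ₀²σ²) = 654.5919/(43.6921·42.9025); posterior variance σₙ² = σ₀²σ²/(σ² + n·σ₀²) = 43.6921·42.9025/654.5919 = 2.863617.
Predictive variance for one new observation = σₙ² + σ² = 43.6921·42.9025/654.5919 + 42.9025 = σ²·(σ₀² + 654.5919)/654.5919 = 42.9025·698.284/654.5919 = 45.766117; SD = √(42.9025·698.284/654.5919) = 6.7651.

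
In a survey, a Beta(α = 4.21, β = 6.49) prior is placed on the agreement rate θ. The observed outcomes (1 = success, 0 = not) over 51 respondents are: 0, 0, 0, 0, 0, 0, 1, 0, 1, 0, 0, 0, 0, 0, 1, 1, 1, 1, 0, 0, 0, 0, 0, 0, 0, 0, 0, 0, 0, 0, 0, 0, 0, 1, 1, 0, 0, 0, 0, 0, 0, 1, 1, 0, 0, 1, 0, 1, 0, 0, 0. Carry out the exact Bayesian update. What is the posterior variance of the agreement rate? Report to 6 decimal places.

0.003089

The Beta prior is conjugate to a Binomial/Bernoulli likelihood; the update adds successes to α and failures to β.
Posterior: Beta(α+k, β+n−k) = Beta(4.21+12, 6.49+39) = Beta(16.21, 45.49).
Var = αβ/((α+β)²(α+β+1)) = 16.21·45.49/(61.70²·62.70) = 0.003089.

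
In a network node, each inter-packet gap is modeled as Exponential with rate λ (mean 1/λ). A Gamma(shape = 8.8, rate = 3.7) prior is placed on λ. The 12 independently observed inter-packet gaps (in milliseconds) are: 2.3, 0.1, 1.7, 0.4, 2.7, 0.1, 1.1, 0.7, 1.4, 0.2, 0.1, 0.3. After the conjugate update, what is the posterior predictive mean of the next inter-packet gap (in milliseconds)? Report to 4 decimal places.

0.7475

With a Gamma(shape α, rate β) prior on the exponential rate λ, the posterior after n observations with total T = Σxᵢ is Gamma(α+n, β+T).
Sum of observations T = 11.1 milliseconds; n = 12.
Posterior: Gamma(8.8+12, 3.7+11.1) = Gamma(20.8, 14.8).
The predictive distribution for the next observation is Lomax; its mean is β/(α−1) = 14.8/19.8 = 0.7475.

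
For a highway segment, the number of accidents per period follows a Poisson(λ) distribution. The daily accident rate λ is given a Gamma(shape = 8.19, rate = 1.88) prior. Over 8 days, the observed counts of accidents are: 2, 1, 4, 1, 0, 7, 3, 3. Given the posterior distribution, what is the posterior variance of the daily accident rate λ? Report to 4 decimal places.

With a Gamma(shape α, rate β) prior, the Poisson likelihood is conjugate: the posterior is Gamma(α + ΣXᵢ, β + n).
Sum of counts S = 21 over n = 8 days.
Posterior: Gamma(α+S, β+n) = Gamma(8.19+21, 1.88+8) = Gamma(29.19, 9.88).
Var = α/β² = 29.19/9.88² = 0.2990.

0.2990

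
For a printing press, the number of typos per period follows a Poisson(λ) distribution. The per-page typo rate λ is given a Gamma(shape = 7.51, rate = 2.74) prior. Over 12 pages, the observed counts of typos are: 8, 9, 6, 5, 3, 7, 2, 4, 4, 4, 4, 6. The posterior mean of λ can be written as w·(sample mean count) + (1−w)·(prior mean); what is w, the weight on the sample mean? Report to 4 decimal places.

0.8141

With a Gamma(shape α, rate β) prior, the Poisson likelihood is conjugate: the posterior is Gamma(α + ΣXᵢ, β + n).
Posterior mean = (α₀+S)/(β₀+n) = [n/(β₀+n)]·(S/n) + [β₀/(β₀+n)]·(α₀/β₀), so only n and β₀ enter the weight.
Weight on data w = n/(β₀+n) = 12/(2.74+12) = 12/14.74 = 0.8141.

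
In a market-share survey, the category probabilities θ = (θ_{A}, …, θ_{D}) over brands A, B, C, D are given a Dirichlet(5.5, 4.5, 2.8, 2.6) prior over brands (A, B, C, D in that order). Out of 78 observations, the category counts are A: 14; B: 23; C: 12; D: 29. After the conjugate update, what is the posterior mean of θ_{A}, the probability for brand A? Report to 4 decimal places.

The Dirichlet prior is conjugate to the Multinomial likelihood: each posterior αⱼ = prior αⱼ + observed count nⱼ.
Posterior concentration: (19.5, 27.5, 14.8, 31.6), total = 93.4.
E[θ_{A}|data] = α_{A}/Σα = 19.5/93.4 = 0.2088.

0.2088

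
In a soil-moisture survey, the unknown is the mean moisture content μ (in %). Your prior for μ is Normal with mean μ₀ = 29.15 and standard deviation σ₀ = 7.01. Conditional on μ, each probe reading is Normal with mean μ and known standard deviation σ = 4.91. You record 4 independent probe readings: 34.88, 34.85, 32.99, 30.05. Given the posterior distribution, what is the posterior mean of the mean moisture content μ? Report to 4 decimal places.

For Normal data with known variance σ², a Normal(μ₀, σ₀²) prior on μ is conjugate. Posterior precision = 1/σ₀² + n/σ²; posterior mean is the precision-weighted average of μ₀ and x̄.
Σxᵢ = 34.88 + 34.85 + 32.99 + 30.05 = 132.77, so n·x̄ = 132.77.
σ₀² = 7.01² = 49.1401, σ² = 4.91² = 24.1081; σ² + n·σ₀² = 24.1081 + 4·49.1401 = 220.6685.
Posterior mean = (μ₀/σ₀² + n·x̄/σ²)/(1/σ₀² + n/σ²) = (σ²·μ₀ + σ₀²·n·x̄)/(σ² + n·σ₀²) = (24.1081·29.15 + 49.1401·132.77)/220.6685 = 7227.082192/220.6685 = 32.7509.

32.7509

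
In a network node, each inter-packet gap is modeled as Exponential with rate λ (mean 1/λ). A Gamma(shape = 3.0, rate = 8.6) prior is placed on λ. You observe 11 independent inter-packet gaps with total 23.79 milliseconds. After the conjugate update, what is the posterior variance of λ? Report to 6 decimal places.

0.013345

With a Gamma(shape α, rate β) prior on the exponential rate λ, the posterior after n observations with total T = Σxᵢ is Gamma(α+n, β+T).
Posterior: Gamma(3.0+11, 8.6+23.79) = Gamma(14.0, 32.39).
Var = α/β² = 0.013345.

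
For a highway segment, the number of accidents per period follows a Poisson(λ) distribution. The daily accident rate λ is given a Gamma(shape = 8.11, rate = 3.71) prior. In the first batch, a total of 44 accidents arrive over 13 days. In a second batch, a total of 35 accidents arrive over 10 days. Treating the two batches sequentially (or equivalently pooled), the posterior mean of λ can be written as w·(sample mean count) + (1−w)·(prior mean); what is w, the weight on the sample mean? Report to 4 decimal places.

With a Gamma(shape α, rate β) prior, the Poisson likelihood is conjugate: the posterior is Gamma(α + ΣXᵢ, β + n).
Total number of days: n = 13 + 10 = 23.
Posterior mean = (α₀+S)/(β₀+n) = [n/(β₀+n)]·(S/n) + [β₀/(β₀+n)]·(α₀/β₀), so only n and β₀ enter the weight.
Weight on data w = n/(β₀+n) = 23/(3.71+23) = 23/26.71 = 0.8611.

0.8611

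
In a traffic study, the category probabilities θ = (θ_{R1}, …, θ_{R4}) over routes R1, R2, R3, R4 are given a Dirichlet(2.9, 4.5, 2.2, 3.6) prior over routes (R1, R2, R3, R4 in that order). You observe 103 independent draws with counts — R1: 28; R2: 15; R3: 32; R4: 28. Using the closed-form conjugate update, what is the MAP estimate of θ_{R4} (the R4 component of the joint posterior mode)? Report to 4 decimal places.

0.2727

The Dirichlet prior is conjugate to the Multinomial likelihood: each posterior αⱼ = prior αⱼ + observed count nⱼ.
Posterior concentration: (30.9, 19.5, 34.2, 31.6), total = 116.2.
Joint mode component: (α_{R4}−1)/(Σα−K) = 30.6/112.2 = 0.2727.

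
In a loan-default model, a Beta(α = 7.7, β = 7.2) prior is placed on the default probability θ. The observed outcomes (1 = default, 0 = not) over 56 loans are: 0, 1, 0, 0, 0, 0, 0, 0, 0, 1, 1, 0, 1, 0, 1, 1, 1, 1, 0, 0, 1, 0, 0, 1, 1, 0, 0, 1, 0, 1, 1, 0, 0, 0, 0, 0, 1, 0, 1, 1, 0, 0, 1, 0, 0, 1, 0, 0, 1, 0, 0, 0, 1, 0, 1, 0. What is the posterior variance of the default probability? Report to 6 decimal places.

0.003386

The Beta prior is conjugate to a Binomial/Bernoulli likelihood; the update adds successes to α and failures to β.
Posterior: Beta(α+k, β+n−k) = Beta(7.7+22, 7.2+34) = Beta(29.7, 41.2).
Var = αβ/((α+β)²(α+β+1)) = 29.7·41.2/(70.9²·71.9) = 0.003386.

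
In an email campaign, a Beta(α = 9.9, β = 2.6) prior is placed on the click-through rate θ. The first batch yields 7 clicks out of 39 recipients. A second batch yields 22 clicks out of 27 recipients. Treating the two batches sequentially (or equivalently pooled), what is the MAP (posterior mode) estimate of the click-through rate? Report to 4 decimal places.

The Beta prior is conjugate to a Binomial/Bernoulli likelihood; the update adds successes to α and failures to β.
After batch 1: Beta(9.9+7, 2.6+32) = Beta(16.9, 34.6).
After batch 2: Beta(16.9+22, 34.6+5) = Beta(38.9, 39.6).
Mode of Beta(a,b) for a,b>1 is (a−1)/(a+b−2) = 37.9/76.5 = 0.4954.

0.4954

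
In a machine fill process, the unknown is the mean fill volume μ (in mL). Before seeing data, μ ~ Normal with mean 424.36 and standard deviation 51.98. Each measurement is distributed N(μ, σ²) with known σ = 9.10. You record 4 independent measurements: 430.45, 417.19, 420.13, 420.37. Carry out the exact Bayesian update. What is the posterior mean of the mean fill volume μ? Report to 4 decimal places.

For Normal data with known variance σ², a Normal(μ₀, σ₀²) prior on μ is conjugate. Posterior precision = 1/σ₀² + n/σ²; posterior mean is the precision-weighted average of μ₀ and x̄.
Σxᵢ = 430.45 + 417.19 + 420.13 + 420.37 = 1688.14, so n·x̄ = 1688.14.
σ₀² = 51.98² = 2701.9204, σ² = 9.10² = 82.81; σ² + n·σ₀² = 82.81 + 4·2701.9204 = 10890.4916.
Posterior mean = (μ₀/σ₀² + n·x̄/σ²)/(1/σ₀² + n/σ²) = (σ²·μ₀ + σ₀²·n·x̄)/(σ² + n·σ₀²) = (82.81·424.36 + 2701.9204·1688.14)/10890.4916 = 4596361.155656/10890.4916 = 422.0527.

422.0527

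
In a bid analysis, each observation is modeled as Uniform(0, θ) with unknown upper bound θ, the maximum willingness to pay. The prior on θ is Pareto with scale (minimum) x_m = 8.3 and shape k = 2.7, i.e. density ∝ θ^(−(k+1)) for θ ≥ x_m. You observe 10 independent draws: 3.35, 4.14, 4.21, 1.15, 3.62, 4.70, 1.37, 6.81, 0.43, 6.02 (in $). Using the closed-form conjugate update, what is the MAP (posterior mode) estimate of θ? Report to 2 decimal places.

A Pareto(scale x_m, shape k) prior on the upper bound θ of Uniform(0, θ) is conjugate: posterior is Pareto(max(x_m, max xᵢ), k + n).
Sample maximum = 6.81; prior scale x_m = 8.3 → posterior scale = max = 8.30.
Posterior shape = 2.7 + 10 = 12.7.
The Pareto density is decreasing on [x_m, ∞), so the mode is x_m = 8.30.

8.30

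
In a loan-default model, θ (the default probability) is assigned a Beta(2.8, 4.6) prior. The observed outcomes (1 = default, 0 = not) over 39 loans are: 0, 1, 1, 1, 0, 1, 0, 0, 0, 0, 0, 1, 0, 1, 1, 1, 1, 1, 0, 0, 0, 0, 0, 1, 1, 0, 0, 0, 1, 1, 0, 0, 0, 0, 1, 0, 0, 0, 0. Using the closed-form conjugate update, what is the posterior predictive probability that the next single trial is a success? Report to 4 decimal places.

The Beta prior is conjugate to a Binomial/Bernoulli likelihood; the update adds successes to α and failures to β.
Posterior: Beta(α+k, β+n−k) = Beta(2.8+15, 4.6+24) = Beta(17.8, 28.6).
For a single future Bernoulli trial, P(success | data) = α/(α+β) = 0.3836.

0.3836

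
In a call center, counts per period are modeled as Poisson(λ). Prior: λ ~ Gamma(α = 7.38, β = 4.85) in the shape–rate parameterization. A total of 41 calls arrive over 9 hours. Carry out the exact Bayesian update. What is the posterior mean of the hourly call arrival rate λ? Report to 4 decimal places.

3.4931

With a Gamma(shape α, rate β) prior, the Poisson likelihood is conjugate: the posterior is Gamma(α + ΣXᵢ, β + n).
Posterior: Gamma(α+S, β+n) = Gamma(7.38+41, 4.85+9) = Gamma(48.38, 13.85).
Posterior mean = α/β = 48.38/13.85 = 3.4931.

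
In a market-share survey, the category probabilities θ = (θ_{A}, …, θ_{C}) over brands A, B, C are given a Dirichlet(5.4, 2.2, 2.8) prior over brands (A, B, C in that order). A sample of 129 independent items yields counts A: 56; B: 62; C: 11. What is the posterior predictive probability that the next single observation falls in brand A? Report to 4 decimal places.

0.4405

The Dirichlet prior is conjugate to the Multinomial likelihood: each posterior αⱼ = prior αⱼ + observed count nⱼ.
Posterior concentration: (61.4, 64.2, 13.8), total = 139.4.
P(next = A | data) = α_{A}/Σα = 0.4405.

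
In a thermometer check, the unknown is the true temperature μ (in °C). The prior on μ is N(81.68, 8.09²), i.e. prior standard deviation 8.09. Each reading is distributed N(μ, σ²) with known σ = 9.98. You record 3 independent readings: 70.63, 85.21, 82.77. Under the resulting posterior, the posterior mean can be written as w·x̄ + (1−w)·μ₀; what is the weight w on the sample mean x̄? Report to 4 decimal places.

For Normal data with known variance σ², a Normal(μ₀, σ₀²) prior on μ is conjugate. Posterior precision = 1/σ₀² + n/σ²; posterior mean is the precision-weighted average of μ₀ and x̄.
σ₀² = 8.09² = 65.4481, σ² = 9.98² = 99.6004. Prior precision 1/σ₀² = 1/65.4481; data precision n/σ² = 3/99.6004.
w = (n/σ²)/(1/σ₀² + n/σ²) = n·σ₀²/(σ² + n·σ₀²) = 3·65.4481/(99.6004 + 3·65.4481) = 196.3443/295.9447 = 0.6634.

0.6634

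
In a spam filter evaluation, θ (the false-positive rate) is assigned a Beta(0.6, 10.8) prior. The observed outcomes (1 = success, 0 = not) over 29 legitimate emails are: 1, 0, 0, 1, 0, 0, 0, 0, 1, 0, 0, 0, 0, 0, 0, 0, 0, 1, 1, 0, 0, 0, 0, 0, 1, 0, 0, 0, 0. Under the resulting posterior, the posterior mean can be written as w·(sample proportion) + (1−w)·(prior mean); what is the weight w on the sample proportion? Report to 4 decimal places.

0.7178

The Beta prior is conjugate to a Binomial/Bernoulli likelihood; the update adds successes to α and failures to β.
Posterior mean = (α₀+k)/(α₀+β₀+n) = [n/(α₀+β₀+n)]·(k/n) + [(α₀+β₀)/(α₀+β₀+n)]·α₀/(α₀+β₀), so only n and the prior enter the weight.
The weight on the data is w = n/(α₀+β₀+n) = 29/(0.6+10.8+29) = 29/40.4 = 0.7178.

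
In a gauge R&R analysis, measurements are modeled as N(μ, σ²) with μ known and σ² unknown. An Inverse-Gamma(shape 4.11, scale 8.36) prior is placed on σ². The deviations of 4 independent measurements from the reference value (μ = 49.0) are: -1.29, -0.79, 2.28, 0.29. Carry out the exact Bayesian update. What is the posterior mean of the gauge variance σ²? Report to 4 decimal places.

2.3768

With known mean μ and an Inverse-Gamma(α, β) prior on σ², the Normal likelihood is conjugate: posterior is Inv-Gamma(α + n/2, β + Σ(xᵢ−μ)²/2).
Σ(xᵢ−μ)² = (-1.29)² + (-0.79)² + (2.28)² + (0.29)² = 7.5707.
Posterior: Inv-Gamma(4.11 + 4/2, 8.36 + 7.5707/2) = Inv-Gamma(6.11, 12.14535).
E[σ²|data] = β/(α−1) = 12.14535/5.11 = 2.3768.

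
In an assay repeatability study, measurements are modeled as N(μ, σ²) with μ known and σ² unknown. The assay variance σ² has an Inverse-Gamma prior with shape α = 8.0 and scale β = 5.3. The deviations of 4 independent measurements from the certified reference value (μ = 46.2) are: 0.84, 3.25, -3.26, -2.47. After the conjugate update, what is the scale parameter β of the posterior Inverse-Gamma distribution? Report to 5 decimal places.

19.29830

With known mean μ and an Inverse-Gamma(α, β) prior on σ², the Normal likelihood is conjugate: posterior is Inv-Gamma(α + n/2, β + Σ(xᵢ−μ)²/2).
Σ(xᵢ−μ)² = (0.84)² + (3.25)² + (-3.26)² + (-2.47)² = 27.9966.
Posterior: Inv-Gamma(8.0 + 4/2, 5.3 + 27.9966/2) = Inv-Gamma(10.00, 19.29830).
Posterior β = 19.29830.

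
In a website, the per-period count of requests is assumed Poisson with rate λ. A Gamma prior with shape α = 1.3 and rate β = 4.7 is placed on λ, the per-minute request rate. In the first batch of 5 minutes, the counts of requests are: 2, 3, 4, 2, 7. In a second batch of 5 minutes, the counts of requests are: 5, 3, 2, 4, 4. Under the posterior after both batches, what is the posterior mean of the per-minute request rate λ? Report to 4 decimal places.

2.5374

With a Gamma(shape α, rate β) prior, the Poisson likelihood is conjugate: the posterior is Gamma(α + ΣXᵢ, β + n).
Batch 1: sum of counts S = 18 over n = 5 minutes.
After batch 1: Gamma(α+S, β+n) = Gamma(1.3+18, 4.7+5) = Gamma(19.3, 9.7).
Batch 2: sum of counts S = 18 over n = 5 minutes.
After batch 2: Gamma(α+S, β+n) = Gamma(19.3+18, 9.7+5) = Gamma(37.3, 14.7).
Posterior mean = α/β = 37.3/14.7 = 2.5374.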